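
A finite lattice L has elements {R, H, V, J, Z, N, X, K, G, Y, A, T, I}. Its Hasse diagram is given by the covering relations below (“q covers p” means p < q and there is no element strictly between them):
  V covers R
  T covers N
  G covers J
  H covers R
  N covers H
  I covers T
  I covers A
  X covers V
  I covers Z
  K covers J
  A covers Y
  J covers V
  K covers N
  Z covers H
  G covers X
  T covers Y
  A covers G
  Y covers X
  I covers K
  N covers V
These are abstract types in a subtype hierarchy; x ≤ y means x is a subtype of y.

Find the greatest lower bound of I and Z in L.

Common lower bounds of {I, Z}: H, R, Z.
The greatest among these is Z.

Z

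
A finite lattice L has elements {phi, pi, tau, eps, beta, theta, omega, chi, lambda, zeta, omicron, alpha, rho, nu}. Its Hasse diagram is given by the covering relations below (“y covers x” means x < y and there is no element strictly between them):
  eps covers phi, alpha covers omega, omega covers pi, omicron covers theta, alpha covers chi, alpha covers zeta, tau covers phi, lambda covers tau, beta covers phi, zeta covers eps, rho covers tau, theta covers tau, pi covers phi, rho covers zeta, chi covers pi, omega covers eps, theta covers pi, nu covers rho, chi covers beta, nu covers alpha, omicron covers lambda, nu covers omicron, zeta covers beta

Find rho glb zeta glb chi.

Common lower bounds of {rho, zeta, chi}: beta, phi.
The greatest among these is beta.

beta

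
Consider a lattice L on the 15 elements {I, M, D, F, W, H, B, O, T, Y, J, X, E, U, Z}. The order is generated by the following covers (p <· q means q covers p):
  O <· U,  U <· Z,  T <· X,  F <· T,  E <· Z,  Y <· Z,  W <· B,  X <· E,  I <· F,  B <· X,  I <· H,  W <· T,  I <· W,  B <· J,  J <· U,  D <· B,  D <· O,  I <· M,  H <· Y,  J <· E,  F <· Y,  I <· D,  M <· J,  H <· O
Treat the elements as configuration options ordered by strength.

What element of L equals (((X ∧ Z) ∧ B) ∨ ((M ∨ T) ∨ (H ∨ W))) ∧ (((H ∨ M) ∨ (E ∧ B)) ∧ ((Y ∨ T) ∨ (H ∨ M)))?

U

X ∧ Z = X
X ∧ B = B
M ∨ T = E
H ∨ W = U
E ∨ U = Z
B ∨ Z = Z
H ∨ M = U
E ∧ B = B
U ∨ B = U
Y ∨ T = Z
H ∨ M = U
Z ∨ U = Z
U ∧ Z = U
Z ∧ U = U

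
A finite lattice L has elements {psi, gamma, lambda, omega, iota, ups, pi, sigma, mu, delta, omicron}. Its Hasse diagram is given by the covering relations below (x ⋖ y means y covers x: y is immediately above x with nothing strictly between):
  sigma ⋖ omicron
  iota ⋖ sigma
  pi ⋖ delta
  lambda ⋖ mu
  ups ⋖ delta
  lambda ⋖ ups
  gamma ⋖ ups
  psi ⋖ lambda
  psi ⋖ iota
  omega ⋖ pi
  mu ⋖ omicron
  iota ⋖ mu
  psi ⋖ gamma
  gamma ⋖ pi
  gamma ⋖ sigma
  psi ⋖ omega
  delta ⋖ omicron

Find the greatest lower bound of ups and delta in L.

Common lower bounds of {ups, delta}: gamma, lambda, psi, ups.
The greatest among these is ups.

ups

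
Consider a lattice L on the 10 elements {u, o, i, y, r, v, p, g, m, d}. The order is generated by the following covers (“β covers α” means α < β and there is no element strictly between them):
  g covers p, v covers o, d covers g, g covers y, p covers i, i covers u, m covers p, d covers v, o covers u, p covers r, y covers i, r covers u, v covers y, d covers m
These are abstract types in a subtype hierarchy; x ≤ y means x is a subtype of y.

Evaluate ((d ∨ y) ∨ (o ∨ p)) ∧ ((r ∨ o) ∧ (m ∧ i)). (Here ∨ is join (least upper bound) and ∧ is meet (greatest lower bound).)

d ∨ y = d
o ∨ p = d
d ∨ d = d
r ∨ o = d
m ∧ i = i
d ∧ i = i
d ∧ i = i

i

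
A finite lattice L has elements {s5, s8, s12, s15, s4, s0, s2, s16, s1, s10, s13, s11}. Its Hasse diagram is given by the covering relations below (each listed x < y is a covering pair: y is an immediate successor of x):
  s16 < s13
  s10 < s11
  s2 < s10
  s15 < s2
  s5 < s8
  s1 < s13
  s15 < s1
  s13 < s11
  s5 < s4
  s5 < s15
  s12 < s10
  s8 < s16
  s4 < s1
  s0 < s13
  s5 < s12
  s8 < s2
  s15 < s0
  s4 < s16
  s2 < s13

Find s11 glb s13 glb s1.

Common lower bounds of {s11, s13, s1}: s1, s15, s4, s5.
The greatest among these is s1.

s1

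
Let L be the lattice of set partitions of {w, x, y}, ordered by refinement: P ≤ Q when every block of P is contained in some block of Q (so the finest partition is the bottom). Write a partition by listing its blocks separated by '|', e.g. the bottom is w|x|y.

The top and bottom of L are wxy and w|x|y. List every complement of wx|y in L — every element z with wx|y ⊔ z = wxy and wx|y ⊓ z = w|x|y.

Need z with wx|y ∨ z = wxy and wx|y ∧ z = w|x|y.
Checking each element gives: wy|x, w|xy.

wy|x, w|xy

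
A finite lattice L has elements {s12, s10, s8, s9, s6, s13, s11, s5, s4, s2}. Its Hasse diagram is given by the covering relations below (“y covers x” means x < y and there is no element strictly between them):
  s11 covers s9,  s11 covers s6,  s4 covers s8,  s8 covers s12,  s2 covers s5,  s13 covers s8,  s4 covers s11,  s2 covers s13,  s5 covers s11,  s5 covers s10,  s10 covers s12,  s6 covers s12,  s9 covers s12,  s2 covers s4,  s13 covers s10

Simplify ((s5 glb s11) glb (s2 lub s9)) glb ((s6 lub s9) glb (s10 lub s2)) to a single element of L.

s11

s5 ∧ s11 = s11
s2 ∨ s9 = s2
s11 ∧ s2 = s11
s6 ∨ s9 = s11
s10 ∨ s2 = s2
s11 ∧ s2 = s11
s11 ∧ s11 = s11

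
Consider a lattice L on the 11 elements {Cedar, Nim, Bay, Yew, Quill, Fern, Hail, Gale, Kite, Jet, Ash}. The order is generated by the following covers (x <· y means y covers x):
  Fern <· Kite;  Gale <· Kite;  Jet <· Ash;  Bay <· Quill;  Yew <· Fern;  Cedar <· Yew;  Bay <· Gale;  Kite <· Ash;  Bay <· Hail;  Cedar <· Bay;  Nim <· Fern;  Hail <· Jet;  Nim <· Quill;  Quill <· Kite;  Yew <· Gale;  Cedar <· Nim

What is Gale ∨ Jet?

Common upper bounds of {Gale, Jet}: Ash.
The least among these is Ash.

Ash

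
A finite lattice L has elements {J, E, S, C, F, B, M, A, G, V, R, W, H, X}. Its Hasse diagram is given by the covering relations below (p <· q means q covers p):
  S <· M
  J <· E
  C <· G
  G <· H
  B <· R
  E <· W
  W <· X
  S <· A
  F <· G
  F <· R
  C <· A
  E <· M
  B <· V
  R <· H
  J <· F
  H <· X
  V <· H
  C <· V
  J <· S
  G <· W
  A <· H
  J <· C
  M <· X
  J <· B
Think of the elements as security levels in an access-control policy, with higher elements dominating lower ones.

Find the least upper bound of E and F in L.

Common upper bounds of {E, F}: W, X.
The least among these is W.

W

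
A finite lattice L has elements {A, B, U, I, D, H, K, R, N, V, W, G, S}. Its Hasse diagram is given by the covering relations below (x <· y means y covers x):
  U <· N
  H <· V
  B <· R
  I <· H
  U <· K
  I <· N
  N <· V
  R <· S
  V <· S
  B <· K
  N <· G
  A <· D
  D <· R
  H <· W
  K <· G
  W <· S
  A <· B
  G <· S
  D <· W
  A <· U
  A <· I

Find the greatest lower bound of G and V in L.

Common lower bounds of {G, V}: A, I, N, U.
The greatest among these is N.

N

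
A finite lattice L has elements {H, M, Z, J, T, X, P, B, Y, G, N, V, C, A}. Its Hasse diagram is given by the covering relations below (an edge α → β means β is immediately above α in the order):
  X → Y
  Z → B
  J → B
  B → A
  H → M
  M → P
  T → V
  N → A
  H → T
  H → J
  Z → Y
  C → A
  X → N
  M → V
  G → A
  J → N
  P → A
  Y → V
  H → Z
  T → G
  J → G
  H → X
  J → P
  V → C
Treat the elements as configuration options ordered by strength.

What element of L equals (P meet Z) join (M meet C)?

P ∧ Z = H
M ∧ C = M
H ∨ M = M

M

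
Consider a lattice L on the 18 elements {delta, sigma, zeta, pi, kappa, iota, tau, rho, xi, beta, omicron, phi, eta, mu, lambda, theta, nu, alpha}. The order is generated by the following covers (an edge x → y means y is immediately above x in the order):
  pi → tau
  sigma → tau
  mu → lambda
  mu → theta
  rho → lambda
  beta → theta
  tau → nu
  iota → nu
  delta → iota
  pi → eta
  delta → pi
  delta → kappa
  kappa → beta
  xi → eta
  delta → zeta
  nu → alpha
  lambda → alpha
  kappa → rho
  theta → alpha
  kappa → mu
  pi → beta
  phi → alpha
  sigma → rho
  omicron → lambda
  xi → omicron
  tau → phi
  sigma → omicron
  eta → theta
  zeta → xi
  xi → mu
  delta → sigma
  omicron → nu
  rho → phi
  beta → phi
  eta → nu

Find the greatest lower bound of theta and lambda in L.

Common lower bounds of {theta, lambda}: delta, kappa, mu, xi, zeta.
The greatest among these is mu.

mu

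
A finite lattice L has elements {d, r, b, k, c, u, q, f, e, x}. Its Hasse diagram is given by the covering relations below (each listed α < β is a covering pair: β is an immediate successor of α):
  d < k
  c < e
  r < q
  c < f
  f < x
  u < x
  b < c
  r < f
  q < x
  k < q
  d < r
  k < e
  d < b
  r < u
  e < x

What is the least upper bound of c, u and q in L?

x

Common upper bounds of {c, u, q}: x.
The least among these is x.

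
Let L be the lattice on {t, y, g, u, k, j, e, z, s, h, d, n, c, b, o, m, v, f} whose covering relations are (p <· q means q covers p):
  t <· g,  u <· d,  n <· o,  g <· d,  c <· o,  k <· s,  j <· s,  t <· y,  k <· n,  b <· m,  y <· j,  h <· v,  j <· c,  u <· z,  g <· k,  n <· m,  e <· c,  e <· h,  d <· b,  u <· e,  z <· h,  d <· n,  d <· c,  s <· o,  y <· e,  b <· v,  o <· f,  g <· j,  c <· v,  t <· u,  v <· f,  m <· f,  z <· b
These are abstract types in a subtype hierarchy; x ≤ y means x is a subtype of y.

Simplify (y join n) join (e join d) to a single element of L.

y ∨ n = o
e ∨ d = c
o ∨ c = o

o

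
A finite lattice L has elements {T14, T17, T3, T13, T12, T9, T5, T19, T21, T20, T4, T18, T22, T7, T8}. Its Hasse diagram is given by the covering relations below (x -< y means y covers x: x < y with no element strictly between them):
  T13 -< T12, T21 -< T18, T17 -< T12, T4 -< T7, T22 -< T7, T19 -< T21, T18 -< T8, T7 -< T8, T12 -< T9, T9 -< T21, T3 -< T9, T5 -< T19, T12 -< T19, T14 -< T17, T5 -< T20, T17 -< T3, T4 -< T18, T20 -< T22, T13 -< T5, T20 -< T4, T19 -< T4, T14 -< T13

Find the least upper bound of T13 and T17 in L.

T12

Common upper bounds of {T13, T17}: T12, T18, T19, T21, T4, T7, T8, T9.
The least among these is T12.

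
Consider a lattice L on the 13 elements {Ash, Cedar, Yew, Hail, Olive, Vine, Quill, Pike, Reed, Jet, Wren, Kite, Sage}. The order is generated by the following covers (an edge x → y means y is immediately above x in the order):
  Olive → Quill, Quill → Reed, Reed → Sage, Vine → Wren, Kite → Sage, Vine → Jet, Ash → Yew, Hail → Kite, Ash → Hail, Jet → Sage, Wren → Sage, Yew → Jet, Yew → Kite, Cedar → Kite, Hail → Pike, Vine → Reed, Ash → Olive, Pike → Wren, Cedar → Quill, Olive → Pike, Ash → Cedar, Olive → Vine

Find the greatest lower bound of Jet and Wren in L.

Vine

Common lower bounds of {Jet, Wren}: Ash, Olive, Vine.
The greatest among these is Vine.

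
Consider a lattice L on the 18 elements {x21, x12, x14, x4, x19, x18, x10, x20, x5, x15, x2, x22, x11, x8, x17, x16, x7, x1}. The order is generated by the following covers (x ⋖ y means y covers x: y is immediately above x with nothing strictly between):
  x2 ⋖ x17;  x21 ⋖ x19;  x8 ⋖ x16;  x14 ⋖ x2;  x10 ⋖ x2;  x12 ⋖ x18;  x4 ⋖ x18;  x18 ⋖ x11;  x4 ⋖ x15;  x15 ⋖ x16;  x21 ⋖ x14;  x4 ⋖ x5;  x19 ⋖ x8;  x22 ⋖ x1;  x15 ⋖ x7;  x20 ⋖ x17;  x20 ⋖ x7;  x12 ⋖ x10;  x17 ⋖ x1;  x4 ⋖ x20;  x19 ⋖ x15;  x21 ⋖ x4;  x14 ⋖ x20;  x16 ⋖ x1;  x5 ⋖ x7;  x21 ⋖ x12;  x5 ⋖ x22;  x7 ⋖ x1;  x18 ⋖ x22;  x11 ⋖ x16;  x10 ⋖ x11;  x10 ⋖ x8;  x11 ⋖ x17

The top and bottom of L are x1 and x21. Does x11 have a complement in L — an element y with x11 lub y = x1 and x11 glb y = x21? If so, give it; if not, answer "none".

none

For every candidate y, either x11 ∨ y ≠ x1 or x11 ∧ y ≠ x21; no complement exists.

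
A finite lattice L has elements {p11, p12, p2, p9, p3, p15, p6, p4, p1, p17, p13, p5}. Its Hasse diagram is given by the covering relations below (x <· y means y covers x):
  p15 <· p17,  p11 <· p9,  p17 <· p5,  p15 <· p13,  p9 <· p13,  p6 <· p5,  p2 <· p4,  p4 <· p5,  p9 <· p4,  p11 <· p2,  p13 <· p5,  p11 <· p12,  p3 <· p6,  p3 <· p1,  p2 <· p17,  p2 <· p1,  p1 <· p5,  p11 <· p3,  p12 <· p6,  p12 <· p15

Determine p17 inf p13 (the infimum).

p15

Common lower bounds of {p17, p13}: p11, p12, p15.
The greatest among these is p15.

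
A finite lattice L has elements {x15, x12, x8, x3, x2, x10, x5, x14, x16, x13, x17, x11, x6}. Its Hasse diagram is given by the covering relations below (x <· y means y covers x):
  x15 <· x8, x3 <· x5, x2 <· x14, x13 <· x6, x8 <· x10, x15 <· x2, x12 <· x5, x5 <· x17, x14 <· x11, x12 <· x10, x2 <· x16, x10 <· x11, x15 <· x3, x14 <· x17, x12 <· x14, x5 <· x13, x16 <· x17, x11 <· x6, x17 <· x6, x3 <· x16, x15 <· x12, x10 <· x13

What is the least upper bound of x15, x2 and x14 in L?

Common upper bounds of {x15, x2, x14}: x11, x14, x17, x6.
The least among these is x14.

x14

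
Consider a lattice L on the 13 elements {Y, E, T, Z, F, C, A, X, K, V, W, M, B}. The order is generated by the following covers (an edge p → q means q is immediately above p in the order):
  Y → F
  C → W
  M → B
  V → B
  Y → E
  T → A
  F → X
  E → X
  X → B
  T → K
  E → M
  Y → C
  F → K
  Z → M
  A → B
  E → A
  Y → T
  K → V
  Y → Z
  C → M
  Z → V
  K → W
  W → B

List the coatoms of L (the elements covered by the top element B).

The coatoms are exactly the elements covered by B: A, M, V, W, X.

A, M, V, W, X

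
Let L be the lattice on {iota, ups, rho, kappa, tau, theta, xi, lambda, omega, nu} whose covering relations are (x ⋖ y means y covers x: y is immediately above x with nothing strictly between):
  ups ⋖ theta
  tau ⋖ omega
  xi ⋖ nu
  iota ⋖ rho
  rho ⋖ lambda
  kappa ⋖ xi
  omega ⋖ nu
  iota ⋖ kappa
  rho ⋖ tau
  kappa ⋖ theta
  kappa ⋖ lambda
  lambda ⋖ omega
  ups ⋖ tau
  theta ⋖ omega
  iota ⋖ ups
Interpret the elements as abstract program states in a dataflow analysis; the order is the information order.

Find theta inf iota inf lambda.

iota

Common lower bounds of {theta, iota, lambda}: iota.
The greatest among these is iota.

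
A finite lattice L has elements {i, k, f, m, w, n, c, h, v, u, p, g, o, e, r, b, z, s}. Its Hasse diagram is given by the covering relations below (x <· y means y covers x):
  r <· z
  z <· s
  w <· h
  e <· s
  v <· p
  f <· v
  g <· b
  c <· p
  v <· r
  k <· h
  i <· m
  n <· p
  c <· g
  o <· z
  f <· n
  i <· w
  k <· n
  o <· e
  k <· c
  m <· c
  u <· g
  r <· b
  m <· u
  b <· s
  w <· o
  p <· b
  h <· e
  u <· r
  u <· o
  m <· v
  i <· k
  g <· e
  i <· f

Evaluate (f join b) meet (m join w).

f ∨ b = b
m ∨ w = o
b ∧ o = u

u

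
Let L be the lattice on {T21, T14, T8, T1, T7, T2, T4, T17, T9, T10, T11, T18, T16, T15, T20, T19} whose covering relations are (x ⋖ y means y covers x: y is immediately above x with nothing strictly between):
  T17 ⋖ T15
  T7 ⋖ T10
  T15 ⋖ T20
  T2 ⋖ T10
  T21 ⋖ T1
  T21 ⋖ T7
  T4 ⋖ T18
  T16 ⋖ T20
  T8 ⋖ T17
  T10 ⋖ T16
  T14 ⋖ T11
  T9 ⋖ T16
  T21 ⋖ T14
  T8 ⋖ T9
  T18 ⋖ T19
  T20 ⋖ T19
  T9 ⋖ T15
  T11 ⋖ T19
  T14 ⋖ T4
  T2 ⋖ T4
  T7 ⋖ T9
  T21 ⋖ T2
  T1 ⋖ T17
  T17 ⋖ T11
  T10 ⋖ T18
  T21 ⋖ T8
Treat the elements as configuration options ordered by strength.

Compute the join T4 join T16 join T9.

T19

Common upper bounds of {T4, T16, T9}: T19.
The least among these is T19.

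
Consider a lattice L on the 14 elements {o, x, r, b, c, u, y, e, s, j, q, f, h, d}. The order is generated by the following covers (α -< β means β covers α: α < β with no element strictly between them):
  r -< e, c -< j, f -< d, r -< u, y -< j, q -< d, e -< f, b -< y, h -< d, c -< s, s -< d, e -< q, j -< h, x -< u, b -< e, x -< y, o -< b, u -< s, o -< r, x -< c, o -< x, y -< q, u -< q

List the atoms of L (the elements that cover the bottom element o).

b, r, x

The atoms are exactly the elements that cover o: b, r, x.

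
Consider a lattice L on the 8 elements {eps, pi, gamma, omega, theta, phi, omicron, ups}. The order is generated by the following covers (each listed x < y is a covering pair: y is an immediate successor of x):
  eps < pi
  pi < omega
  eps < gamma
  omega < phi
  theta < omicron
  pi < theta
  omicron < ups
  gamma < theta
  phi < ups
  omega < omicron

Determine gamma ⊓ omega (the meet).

eps

Common lower bounds of {gamma, omega}: eps.
The greatest among these is eps.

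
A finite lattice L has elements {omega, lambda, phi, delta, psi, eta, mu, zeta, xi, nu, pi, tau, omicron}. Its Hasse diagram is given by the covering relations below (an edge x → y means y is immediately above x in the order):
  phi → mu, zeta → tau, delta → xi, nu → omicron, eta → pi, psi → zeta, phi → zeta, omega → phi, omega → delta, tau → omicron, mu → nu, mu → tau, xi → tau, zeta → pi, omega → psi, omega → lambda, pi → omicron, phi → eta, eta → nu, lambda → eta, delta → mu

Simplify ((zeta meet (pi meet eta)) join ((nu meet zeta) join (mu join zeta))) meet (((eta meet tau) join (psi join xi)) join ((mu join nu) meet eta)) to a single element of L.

pi ∧ eta = eta
zeta ∧ eta = phi
nu ∧ zeta = phi
mu ∨ zeta = tau
phi ∨ tau = tau
phi ∨ tau = tau
eta ∧ tau = phi
psi ∨ xi = tau
phi ∨ tau = tau
mu ∨ nu = nu
nu ∧ eta = eta
tau ∨ eta = omicron
tau ∧ omicron = tau

tau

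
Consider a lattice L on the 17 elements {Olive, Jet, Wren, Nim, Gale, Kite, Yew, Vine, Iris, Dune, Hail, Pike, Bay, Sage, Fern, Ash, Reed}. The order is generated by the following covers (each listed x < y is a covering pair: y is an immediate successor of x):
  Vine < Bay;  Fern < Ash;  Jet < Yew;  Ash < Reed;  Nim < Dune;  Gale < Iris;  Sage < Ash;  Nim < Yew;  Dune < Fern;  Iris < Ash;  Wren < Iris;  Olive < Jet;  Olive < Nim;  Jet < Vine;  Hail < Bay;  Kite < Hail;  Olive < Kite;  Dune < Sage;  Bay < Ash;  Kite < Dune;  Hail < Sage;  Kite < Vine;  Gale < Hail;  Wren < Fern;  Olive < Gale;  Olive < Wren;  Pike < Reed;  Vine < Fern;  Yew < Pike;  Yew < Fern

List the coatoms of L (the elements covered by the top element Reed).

Ash, Pike

The coatoms are exactly the elements covered by Reed: Ash, Pike.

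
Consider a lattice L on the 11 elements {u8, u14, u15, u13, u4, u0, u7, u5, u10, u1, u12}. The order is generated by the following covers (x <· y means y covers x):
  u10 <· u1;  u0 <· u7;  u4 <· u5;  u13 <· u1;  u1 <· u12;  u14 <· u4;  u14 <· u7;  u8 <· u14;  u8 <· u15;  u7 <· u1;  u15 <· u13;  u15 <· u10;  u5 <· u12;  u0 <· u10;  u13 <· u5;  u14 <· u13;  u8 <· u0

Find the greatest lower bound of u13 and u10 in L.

u15

Common lower bounds of {u13, u10}: u15, u8.
The greatest among these is u15.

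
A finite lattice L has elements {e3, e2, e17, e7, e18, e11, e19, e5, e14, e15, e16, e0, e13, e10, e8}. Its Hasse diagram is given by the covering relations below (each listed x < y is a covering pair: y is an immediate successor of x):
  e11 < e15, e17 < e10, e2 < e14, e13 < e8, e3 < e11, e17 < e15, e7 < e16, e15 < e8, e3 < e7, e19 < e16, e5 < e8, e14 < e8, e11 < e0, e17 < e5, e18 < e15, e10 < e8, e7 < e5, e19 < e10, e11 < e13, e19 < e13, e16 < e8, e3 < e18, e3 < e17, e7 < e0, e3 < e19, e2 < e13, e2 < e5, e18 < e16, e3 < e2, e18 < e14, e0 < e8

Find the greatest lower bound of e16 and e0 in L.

Common lower bounds of {e16, e0}: e3, e7.
The greatest among these is e7.

e7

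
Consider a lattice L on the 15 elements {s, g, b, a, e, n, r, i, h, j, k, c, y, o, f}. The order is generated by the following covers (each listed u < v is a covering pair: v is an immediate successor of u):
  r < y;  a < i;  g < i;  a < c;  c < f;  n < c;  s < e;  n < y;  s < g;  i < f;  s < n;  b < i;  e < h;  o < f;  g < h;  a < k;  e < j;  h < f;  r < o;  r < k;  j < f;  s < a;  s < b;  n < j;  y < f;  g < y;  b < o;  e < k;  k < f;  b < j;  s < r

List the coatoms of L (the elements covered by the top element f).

The coatoms are exactly the elements covered by f: c, h, i, j, k, o, y.

c, h, i, j, k, o, y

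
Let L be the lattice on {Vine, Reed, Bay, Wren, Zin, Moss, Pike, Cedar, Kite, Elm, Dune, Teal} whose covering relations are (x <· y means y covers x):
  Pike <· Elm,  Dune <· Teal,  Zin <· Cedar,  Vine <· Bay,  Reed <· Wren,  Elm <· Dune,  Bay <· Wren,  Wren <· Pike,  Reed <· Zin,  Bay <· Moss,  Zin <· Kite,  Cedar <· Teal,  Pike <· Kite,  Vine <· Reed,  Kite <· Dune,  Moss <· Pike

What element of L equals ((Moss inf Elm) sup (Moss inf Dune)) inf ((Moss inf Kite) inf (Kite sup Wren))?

Moss

Moss ∧ Elm = Moss
Moss ∧ Dune = Moss
Moss ∨ Moss = Moss
Moss ∧ Kite = Moss
Kite ∨ Wren = Kite
Moss ∧ Kite = Moss
Moss ∧ Moss = Moss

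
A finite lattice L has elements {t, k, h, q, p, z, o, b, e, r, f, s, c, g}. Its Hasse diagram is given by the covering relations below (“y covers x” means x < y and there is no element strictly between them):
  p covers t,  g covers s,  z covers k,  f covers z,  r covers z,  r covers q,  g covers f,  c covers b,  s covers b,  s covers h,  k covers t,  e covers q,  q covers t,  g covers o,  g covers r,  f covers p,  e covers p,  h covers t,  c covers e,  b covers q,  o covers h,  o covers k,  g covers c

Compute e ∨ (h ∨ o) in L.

h ∨ o = o
e ∨ o = g

g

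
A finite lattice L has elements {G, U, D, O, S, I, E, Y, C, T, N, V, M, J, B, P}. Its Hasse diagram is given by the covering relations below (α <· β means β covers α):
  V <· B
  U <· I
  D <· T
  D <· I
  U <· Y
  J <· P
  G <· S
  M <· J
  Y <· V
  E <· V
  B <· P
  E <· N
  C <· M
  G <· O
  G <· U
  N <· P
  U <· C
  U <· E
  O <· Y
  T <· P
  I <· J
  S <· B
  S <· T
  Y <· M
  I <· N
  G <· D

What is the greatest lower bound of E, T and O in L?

Common lower bounds of {E, T, O}: G.
The greatest among these is G.

G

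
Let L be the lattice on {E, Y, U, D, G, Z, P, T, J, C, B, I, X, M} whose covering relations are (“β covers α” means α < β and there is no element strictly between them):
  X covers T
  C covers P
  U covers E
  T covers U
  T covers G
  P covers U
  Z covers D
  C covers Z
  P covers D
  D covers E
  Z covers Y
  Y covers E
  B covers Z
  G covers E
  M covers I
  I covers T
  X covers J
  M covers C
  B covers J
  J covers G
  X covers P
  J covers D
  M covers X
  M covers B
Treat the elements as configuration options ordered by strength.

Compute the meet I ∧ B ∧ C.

Common lower bounds of {I, B, C}: E.
The greatest among these is E.

E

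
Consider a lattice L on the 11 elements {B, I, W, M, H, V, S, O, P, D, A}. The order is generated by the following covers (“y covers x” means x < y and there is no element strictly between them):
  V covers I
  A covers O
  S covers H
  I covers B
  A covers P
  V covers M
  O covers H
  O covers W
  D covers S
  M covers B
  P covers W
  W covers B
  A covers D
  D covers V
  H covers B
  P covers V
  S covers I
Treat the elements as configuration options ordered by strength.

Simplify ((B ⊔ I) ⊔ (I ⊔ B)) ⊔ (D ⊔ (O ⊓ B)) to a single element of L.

D

B ∨ I = I
I ∨ B = I
I ∨ I = I
O ∧ B = B
D ∨ B = D
I ∨ D = D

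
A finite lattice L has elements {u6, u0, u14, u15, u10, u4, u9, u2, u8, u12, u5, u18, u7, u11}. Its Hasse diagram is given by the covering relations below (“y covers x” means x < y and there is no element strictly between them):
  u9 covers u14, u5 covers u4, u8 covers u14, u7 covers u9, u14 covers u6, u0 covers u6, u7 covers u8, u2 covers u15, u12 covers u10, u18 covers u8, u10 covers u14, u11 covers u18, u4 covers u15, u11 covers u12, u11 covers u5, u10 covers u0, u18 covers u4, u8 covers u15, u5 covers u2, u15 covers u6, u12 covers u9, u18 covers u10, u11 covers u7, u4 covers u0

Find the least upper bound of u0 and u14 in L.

u10

Common upper bounds of {u0, u14}: u10, u11, u12, u18.
The least among these is u10.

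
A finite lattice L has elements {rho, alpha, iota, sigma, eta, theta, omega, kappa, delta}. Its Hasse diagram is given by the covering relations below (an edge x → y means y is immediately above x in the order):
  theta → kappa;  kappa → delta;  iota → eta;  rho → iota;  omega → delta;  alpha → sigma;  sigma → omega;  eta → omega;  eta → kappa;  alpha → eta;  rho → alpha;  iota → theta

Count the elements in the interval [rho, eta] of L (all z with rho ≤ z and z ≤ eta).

4

The interval [rho, eta] = {alpha, eta, iota, rho}, which has 4 elements.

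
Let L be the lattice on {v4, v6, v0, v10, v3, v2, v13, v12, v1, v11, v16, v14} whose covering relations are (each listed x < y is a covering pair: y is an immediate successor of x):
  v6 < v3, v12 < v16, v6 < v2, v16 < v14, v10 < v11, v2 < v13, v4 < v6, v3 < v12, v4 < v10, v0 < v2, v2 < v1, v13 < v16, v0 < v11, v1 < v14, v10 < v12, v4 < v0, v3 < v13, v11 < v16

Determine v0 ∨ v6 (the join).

Common upper bounds of {v0, v6}: v1, v13, v14, v16, v2.
The least among these is v2.

v2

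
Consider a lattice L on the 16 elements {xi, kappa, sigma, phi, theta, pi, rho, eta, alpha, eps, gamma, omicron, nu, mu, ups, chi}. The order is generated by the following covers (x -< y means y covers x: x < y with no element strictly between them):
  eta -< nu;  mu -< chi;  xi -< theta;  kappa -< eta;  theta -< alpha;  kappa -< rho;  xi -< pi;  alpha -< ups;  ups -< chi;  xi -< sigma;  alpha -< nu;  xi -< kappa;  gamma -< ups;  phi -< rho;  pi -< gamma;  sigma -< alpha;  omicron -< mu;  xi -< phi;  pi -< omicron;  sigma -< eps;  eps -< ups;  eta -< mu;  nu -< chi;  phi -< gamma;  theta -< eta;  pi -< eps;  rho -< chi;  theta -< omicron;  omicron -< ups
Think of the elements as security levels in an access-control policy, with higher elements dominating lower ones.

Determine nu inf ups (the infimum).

alpha

Common lower bounds of {nu, ups}: alpha, sigma, theta, xi.
The greatest among these is alpha.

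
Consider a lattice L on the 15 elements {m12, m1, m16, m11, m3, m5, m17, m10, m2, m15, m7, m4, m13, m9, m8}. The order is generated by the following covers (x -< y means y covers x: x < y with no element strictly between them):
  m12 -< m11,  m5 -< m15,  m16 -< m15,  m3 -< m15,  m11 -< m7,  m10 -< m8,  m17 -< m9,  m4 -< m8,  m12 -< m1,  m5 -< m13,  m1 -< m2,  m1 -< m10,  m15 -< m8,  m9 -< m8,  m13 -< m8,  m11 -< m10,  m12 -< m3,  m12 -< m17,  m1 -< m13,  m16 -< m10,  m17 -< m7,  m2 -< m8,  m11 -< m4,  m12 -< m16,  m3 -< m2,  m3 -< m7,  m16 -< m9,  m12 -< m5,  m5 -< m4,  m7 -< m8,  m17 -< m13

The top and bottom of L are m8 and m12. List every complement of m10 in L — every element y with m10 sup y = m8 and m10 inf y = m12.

m17, m3, m5

Need y with m10 ∨ y = m8 and m10 ∧ y = m12.
Checking each element gives: m17, m3, m5.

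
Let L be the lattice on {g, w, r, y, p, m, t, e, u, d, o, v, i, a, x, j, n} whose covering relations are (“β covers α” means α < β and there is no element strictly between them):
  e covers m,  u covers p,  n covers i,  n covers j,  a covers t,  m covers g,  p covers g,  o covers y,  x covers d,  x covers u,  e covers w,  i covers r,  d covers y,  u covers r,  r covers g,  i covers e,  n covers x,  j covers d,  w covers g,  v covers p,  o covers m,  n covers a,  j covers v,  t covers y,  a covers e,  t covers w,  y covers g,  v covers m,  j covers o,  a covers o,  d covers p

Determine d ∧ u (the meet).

Common lower bounds of {d, u}: g, p.
The greatest among these is p.

p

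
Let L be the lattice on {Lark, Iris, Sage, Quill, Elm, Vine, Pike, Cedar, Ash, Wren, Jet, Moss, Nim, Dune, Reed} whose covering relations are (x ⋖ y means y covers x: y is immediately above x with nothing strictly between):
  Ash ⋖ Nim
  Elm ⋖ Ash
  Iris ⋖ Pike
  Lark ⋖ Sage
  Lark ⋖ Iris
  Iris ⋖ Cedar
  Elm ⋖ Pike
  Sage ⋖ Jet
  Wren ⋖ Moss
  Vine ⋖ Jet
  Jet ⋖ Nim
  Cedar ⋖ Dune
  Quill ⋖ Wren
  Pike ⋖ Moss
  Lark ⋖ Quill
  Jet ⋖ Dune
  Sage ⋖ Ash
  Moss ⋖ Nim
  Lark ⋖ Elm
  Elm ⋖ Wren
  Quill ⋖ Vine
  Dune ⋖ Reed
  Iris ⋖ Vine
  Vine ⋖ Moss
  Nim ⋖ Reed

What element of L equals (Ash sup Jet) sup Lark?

Nim

Ash ∨ Jet = Nim
Nim ∨ Lark = Nim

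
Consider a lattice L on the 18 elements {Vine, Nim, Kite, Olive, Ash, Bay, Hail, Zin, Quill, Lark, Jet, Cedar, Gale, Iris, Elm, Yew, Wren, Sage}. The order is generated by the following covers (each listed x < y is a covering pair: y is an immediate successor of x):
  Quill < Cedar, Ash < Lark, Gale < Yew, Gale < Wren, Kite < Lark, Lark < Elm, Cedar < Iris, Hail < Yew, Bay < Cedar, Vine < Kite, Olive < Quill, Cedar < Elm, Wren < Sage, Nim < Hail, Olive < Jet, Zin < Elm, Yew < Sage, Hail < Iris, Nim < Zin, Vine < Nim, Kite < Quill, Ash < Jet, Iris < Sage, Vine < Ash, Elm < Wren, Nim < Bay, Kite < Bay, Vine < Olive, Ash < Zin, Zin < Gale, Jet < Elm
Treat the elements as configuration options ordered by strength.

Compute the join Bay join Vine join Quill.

Common upper bounds of {Bay, Vine, Quill}: Cedar, Elm, Iris, Sage, Wren.
The least among these is Cedar.

Cedar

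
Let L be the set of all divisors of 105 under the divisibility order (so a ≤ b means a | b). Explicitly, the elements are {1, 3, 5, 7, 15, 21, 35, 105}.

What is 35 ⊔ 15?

105

In the divisibility order, the join is the least common multiple: lcm(35, 15) = 105.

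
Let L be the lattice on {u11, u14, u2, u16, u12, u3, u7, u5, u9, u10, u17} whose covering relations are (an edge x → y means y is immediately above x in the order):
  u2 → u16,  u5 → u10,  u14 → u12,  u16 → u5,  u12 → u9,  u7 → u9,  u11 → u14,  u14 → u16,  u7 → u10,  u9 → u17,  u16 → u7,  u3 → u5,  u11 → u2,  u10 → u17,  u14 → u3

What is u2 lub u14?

u16

Common upper bounds of {u2, u14}: u10, u16, u17, u5, u7, u9.
The least among these is u16.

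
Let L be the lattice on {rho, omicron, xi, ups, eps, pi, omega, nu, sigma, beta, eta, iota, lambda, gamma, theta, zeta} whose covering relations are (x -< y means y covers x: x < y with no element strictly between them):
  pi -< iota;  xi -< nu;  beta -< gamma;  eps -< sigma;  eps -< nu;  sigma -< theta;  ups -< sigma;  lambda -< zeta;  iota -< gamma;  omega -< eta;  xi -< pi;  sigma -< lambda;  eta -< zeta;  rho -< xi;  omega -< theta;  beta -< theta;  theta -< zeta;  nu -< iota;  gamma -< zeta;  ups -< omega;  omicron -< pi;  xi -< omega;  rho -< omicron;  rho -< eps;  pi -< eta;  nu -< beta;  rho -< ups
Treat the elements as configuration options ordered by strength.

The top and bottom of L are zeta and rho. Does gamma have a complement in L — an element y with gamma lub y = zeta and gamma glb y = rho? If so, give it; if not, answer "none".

Need y with gamma ∨ y = zeta and gamma ∧ y = rho.
Checking each element gives: ups.

ups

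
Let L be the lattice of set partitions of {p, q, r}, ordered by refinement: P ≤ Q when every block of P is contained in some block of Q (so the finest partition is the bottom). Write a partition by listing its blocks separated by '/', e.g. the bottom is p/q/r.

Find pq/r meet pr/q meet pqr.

The meet (common refinement) of pq/r, pr/q, pqr intersects blocks pairwise, giving p/q/r.

p/q/r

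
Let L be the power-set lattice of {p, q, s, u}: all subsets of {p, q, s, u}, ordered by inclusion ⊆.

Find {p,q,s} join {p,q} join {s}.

Under ⊆, join is union: {p,q,s} ∪ {p,q} ∪ {s} = {p,q,s}.

{p,q,s}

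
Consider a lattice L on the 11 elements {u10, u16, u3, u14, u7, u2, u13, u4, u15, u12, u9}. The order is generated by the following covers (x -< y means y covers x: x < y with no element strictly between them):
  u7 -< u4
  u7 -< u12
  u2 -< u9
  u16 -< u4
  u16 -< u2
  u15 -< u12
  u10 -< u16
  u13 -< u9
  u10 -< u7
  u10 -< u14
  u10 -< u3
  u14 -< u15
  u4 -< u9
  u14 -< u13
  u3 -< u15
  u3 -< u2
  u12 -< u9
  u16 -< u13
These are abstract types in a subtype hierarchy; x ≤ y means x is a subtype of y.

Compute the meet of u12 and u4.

u7

Common lower bounds of {u12, u4}: u10, u7.
The greatest among these is u7.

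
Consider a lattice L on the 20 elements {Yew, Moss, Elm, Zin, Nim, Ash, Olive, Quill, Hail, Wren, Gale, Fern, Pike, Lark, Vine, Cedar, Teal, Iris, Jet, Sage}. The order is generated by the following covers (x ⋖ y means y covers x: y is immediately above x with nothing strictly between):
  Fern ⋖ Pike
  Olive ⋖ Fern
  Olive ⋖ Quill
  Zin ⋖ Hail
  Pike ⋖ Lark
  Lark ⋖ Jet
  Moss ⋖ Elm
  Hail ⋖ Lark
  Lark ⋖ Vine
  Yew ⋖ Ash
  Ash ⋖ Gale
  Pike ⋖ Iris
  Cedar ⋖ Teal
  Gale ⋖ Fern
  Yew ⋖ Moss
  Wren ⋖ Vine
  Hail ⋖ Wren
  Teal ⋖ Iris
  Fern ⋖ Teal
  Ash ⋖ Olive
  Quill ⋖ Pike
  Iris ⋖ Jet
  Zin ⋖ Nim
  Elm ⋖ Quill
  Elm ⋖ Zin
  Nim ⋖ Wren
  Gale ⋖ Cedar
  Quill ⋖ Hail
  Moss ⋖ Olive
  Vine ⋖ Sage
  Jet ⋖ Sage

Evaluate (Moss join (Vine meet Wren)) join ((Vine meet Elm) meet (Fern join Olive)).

Vine ∧ Wren = Wren
Moss ∨ Wren = Wren
Vine ∧ Elm = Elm
Fern ∨ Olive = Fern
Elm ∧ Fern = Moss
Wren ∨ Moss = Wren

Wren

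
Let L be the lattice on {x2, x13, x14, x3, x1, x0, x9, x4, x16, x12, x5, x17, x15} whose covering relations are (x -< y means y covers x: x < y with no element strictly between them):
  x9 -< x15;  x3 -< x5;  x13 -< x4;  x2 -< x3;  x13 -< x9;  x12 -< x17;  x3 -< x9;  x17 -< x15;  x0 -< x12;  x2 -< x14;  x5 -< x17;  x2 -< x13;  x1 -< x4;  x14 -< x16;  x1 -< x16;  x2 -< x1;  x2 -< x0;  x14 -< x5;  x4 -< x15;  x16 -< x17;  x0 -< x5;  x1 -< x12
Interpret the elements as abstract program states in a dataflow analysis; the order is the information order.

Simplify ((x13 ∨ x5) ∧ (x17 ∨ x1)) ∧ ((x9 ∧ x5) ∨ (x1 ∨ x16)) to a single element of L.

x13 ∨ x5 = x15
x17 ∨ x1 = x17
x15 ∧ x17 = x17
x9 ∧ x5 = x3
x1 ∨ x16 = x16
x3 ∨ x16 = x17
x17 ∧ x17 = x17

x17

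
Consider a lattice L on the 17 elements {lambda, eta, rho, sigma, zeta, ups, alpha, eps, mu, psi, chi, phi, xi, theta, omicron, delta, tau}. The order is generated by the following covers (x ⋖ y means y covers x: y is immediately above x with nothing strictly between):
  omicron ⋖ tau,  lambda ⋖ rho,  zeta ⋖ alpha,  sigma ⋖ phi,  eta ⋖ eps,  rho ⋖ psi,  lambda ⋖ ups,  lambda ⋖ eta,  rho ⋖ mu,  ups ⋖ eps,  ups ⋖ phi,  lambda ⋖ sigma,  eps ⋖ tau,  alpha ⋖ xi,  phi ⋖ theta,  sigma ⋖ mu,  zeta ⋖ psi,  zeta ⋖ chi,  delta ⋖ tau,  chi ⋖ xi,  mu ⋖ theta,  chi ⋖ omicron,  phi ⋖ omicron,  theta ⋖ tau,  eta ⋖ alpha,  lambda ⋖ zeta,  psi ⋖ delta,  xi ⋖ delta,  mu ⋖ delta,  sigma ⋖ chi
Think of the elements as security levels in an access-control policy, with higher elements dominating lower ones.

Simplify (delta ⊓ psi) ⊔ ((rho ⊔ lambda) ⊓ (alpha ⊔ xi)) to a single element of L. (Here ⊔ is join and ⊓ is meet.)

delta ∧ psi = psi
rho ∨ lambda = rho
alpha ∨ xi = xi
rho ∧ xi = lambda
psi ∨ lambda = psi

psi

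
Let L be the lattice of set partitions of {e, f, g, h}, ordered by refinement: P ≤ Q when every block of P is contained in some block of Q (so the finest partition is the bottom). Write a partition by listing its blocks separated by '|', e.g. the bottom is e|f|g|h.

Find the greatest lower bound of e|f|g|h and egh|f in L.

The meet (common refinement) of e|f|g|h and egh|f intersects blocks pairwise, giving e|f|g|h.

e|f|g|h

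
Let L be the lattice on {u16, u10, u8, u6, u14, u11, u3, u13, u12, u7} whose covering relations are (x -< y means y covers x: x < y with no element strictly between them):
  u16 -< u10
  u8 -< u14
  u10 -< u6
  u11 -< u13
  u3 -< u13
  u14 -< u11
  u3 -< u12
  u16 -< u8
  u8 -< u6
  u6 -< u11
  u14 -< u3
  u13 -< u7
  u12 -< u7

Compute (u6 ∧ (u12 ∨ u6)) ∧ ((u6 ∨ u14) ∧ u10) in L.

u10

u12 ∨ u6 = u7
u6 ∧ u7 = u6
u6 ∨ u14 = u11
u11 ∧ u10 = u10
u6 ∧ u10 = u10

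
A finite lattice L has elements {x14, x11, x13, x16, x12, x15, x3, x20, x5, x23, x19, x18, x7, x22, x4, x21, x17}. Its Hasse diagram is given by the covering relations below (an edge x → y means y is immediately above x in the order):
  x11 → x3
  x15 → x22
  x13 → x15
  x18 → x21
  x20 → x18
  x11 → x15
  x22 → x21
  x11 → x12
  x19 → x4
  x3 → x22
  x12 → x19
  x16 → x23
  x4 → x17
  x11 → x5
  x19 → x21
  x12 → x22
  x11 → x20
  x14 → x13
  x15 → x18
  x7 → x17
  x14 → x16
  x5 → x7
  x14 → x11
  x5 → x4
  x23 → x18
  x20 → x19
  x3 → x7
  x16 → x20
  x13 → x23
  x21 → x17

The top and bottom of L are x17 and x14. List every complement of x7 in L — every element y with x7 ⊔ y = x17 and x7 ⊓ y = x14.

x13, x16, x23

Need y with x7 ∨ y = x17 and x7 ∧ y = x14.
Checking each element gives: x13, x16, x23.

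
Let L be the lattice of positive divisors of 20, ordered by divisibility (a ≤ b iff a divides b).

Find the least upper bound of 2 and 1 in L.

Common upper bounds of {2, 1}: 10, 2, 20, 4.
The least among these is 2.

2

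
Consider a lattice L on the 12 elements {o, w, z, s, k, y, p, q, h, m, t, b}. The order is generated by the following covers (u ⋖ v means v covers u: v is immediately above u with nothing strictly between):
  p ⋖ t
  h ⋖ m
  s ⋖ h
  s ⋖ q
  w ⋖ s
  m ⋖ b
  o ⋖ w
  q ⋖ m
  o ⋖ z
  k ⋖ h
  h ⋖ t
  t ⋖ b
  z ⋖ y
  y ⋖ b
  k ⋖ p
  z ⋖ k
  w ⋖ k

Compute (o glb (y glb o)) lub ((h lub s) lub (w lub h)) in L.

h

y ∧ o = o
o ∧ o = o
h ∨ s = h
w ∨ h = h
h ∨ h = h
o ∨ h = h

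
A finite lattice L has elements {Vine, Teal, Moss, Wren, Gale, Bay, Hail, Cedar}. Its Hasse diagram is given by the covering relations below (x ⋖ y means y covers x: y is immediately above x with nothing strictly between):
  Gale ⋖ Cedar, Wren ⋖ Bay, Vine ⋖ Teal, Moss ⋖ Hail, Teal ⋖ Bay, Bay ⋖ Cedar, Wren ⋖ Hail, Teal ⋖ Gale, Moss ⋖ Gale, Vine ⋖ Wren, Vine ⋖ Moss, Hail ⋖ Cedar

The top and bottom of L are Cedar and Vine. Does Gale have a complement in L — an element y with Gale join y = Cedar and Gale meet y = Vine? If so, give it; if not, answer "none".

Need y with Gale ∨ y = Cedar and Gale ∧ y = Vine.
Checking each element gives: Wren.

Wren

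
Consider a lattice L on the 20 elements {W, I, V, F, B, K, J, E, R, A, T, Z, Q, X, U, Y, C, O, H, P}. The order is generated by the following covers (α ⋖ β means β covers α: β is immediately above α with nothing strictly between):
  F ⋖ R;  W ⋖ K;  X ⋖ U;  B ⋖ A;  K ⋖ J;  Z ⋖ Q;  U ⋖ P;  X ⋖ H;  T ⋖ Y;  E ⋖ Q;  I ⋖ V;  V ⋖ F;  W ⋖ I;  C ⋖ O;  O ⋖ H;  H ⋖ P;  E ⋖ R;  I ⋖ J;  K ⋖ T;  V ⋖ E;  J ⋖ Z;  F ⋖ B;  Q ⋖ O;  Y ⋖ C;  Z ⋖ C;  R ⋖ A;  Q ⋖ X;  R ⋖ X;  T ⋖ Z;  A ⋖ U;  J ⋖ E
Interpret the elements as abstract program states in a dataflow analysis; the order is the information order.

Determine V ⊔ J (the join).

E

Common upper bounds of {V, J}: A, E, H, O, P, Q, R, U, X.
The least among these is E.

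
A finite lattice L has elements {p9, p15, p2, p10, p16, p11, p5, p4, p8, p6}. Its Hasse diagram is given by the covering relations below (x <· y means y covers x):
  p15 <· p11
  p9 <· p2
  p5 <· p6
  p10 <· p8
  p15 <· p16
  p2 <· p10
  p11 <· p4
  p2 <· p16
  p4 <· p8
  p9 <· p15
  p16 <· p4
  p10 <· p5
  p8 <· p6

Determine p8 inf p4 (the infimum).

Common lower bounds of {p8, p4}: p11, p15, p16, p2, p4, p9.
The greatest among these is p4.

p4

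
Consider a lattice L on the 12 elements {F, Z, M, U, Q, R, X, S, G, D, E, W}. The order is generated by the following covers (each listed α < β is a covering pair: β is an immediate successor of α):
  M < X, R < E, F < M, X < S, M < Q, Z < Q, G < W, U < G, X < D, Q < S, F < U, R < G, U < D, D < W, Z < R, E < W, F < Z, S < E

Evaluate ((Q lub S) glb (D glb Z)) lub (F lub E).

E

Q ∨ S = S
D ∧ Z = F
S ∧ F = F
F ∨ E = E
F ∨ E = E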